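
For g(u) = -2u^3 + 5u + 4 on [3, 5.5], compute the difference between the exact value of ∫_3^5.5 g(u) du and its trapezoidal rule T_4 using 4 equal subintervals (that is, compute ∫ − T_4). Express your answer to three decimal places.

Exact integral: ∫_3^5.5 g(u) du = -353.90625.
T_4 ≈ -358.05664.
Error ≈ -353.90625 − (-358.05664) ≈ 4.150.

4.150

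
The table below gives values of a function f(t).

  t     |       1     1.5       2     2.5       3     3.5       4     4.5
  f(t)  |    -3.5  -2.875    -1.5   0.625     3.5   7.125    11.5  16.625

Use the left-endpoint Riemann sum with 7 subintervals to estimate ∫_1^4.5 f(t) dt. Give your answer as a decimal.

7.4375

Δt = 0.5.
Sum = 0.5·[(-3.5) + (-2.875) + (-1.5) + 0.625 + 3.5 + 7.125 + 11.5] = 7.4375.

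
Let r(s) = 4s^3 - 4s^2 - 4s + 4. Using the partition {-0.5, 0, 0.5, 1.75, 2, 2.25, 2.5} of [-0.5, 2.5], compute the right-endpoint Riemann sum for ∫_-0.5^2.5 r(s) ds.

26.4375

Subinterval widths: 0.5, 0.5, 1.25, 0.25, 0.25, 0.25.
Right endpoints: 0, 0.5, 1.75, 2, 2.25, 2.5.
r(0) = 4, r(0.5) = 1.5, r(1.75) = 6.1875, r(2) = 12, r(2.25) = 20.3125, r(2.5) = 31.5.
Sum = Σ Δs_i · r(s_i).
Sum = 26.4375.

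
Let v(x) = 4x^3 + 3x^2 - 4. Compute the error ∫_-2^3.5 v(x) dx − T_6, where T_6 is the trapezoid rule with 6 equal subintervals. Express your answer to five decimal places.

Exact integral: ∫_-2^3.5 v(x) dx = 162.9375.
T_6 ≈ 172.1805556.
Error ≈ 162.9375 − 172.1805556 ≈ -9.24306.

-9.24306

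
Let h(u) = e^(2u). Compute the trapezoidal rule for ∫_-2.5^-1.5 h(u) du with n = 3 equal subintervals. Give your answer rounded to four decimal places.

0.0223

Δu = (-1.5 − (-2.5))/3 = 1/3.
h(-2.5) ≈ 0.0067, h(-13/6) ≈ 0.0131, h(-11/6) ≈ 0.0256, h(-1.5) ≈ 0.0498.
T_3 = (Δu/2)·[h(u_0) + 2h(u_1) + 2h(u_2) + h(u_3)].
Sum ≈ 0.0223.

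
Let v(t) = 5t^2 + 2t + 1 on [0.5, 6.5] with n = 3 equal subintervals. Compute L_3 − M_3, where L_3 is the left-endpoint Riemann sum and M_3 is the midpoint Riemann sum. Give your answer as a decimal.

L_3 = 303.5.
M_3 = 495.5.
L_3 − M_3 = -192.

-192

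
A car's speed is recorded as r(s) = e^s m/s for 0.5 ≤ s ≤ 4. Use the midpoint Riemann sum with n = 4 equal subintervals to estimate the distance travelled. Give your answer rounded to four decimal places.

51.2973

Δs = (4 − 0.5)/4 = 0.875.
Midpoints: 0.9375, 1.8125, 2.6875, 3.5625.
r(0.9375) ≈ 2.5536, r(1.8125) ≈ 6.1257, r(2.6875) ≈ 14.6949, r(3.5625) ≈ 35.2512.
Sum = Δs · [r(0.9375) + r(1.8125) + r(2.6875) + r(3.5625)].
Sum ≈ 51.2973.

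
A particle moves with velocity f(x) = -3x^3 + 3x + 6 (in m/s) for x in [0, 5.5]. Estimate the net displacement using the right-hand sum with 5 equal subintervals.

Δx = (5.5 − 0)/5 = 1.1.
Right endpoints: 1.1, 2.2, 3.3, 4.4, 5.5.
f(1.1) = 5.307, f(2.2) = -19.344, f(3.3) = -91.911, f(4.4) = -236.352, f(5.5) = -476.625.
Sum = Δx · [f(1.1) + f(2.2) + f(3.3) + f(4.4) + f(5.5)].
Sum = -900.8175.

-900.8175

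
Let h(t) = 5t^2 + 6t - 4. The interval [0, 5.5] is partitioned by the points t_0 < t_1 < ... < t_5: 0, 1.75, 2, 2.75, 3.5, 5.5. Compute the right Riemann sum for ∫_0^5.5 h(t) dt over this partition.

Subinterval widths: 1.75, 0.25, 0.75, 0.75, 2.
Right endpoints: 1.75, 2, 2.75, 3.5, 5.5.
h(1.75) = 21.8125, h(2) = 28, h(2.75) = 50.3125, h(3.5) = 78.25, h(5.5) = 180.25.
Sum = Σ Δt_i · h(t_i).
Sum = 502.09375.

502.09375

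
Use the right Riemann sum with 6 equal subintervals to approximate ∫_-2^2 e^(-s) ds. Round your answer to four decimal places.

5.1025

Δs = (2 − (-2))/6 = 2/3.
Right endpoints: -4/3, -2/3, 0, 2/3, 4/3, 2.
f(-4/3) ≈ 3.7937, f(-2/3) ≈ 1.9477, f(0) ≈ 1.0000, f(2/3) ≈ 0.5134, f(4/3) ≈ 0.2636, f(2) ≈ 0.1353.
Sum = Δs · [f(-4/3) + f(-2/3) + f(0) + ...].
Sum ≈ 5.1025.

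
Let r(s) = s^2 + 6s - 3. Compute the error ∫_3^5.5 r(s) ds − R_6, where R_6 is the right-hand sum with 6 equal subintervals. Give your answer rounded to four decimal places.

-7.6244

Exact integral: ∫_3^5.5 r(s) ds ≈ 102.708333.
R_6 ≈ 110.332755.
Error ≈ 102.708333 − 110.332755 ≈ -7.6244.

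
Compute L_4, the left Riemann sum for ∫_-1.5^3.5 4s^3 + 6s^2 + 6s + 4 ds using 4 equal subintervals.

139.0625

Δs = (3.5 − (-1.5))/4 = 1.25.
Left endpoints: -1.5, -0.25, 1, 2.25.
f(-1.5) = -5, f(-0.25) = 2.8125, f(1) = 20, f(2.25) = 93.4375.
Sum = Δs · [f(-1.5) + f(-0.25) + f(1) + f(2.25)].
Sum = 139.0625.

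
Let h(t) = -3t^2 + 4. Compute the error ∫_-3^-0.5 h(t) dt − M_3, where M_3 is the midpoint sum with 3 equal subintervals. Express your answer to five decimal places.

-0.43403

Exact integral: ∫_-3^-0.5 h(t) dt = -16.875.
M_3 ≈ -16.4409722.
Error ≈ -16.875 − (-16.4409722) ≈ -0.43403.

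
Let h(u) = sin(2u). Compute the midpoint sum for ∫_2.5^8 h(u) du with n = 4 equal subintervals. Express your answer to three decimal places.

Δu = (8 − 2.5)/4 = 1.375.
Midpoints: 3.1875, 4.5625, 5.9375, 7.3125.
h(3.1875) ≈ 0.092, h(4.5625) ≈ 0.295, h(5.9375) ≈ -0.638, h(7.3125) ≈ 0.883.
Sum = Δu · [h(3.1875) + h(4.5625) + h(5.9375) + h(7.3125)].
Sum ≈ 0.870.

0.870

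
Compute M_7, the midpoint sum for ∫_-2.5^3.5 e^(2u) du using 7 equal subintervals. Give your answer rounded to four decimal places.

486.5131

Δu = (3.5 − (-2.5))/7 = 6/7.
Midpoints: -29/14, -17/14, -5/14, 0.5, 19/14, 31/14, 43/14.
f(-29/14) ≈ 0.0159, f(-17/14) ≈ 0.0882, f(-5/14) ≈ 0.4895, f(0.5) ≈ 2.7183, f(19/14) ≈ 15.0938, f(31/14) ≈ 83.8116, f(43/14) ≈ 465.3813.
Sum = Δu · [f(-29/14) + f(-17/14) + f(-5/14) + ...].
Sum ≈ 486.5131.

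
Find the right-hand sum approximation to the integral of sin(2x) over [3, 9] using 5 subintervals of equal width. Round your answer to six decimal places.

Δx = (9 − 3)/5 = 1.2.
Right endpoints: 4.2, 5.4, 6.6, 7.8, 9.
f(4.2) ≈ 0.854599, f(5.4) ≈ -0.980936, f(6.6) ≈ 0.592074, f(7.8) ≈ 0.107754, f(9) ≈ -0.750987.
Sum = Δx · [f(4.2) + f(5.4) + f(6.6) + f(7.8) + f(9)].
Sum ≈ -0.212997.

-0.212997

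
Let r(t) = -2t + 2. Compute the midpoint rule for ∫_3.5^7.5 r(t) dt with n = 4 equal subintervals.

-36

Δt = (7.5 − 3.5)/4 = 1.
Midpoints: 4, 5, 6, 7.
r(4) = -6, r(5) = -8, r(6) = -10, r(7) = -12.
Sum = Δt · [r(4) + r(5) + r(6) + r(7)].
Sum = -36.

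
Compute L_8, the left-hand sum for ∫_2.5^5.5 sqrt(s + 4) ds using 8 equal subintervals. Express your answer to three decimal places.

Δs = (5.5 − 2.5)/8 = 0.375.
Left endpoints: 2.5, 2.875, 3.25, 3.625, 4, 4.375, 4.75, 5.125.
f(2.5) ≈ 2.550, f(2.875) ≈ 2.622, f(3.25) ≈ 2.693, f(3.625) ≈ 2.761, f(4) ≈ 2.828, f(4.375) ≈ 2.894, f(4.75) ≈ 2.958, f(5.125) ≈ 3.021.
Sum = Δs · [f(2.5) + f(2.875) + f(3.25) + ...].
Sum ≈ 8.372.

8.372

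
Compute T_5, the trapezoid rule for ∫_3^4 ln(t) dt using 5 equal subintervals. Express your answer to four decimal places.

1.2491

Δt = (4 − 3)/5 = 0.2.
f(3) ≈ 1.0986, f(3.2) ≈ 1.1632, f(3.4) ≈ 1.2238, f(3.6) ≈ 1.2809, f(3.8) ≈ 1.3350, f(4) ≈ 1.3863.
T_5 = (Δt/2)·[f(t_0) + 2f(t_1) + ... + 2f(t_{4}) + f(t_5)].
Sum ≈ 1.2491.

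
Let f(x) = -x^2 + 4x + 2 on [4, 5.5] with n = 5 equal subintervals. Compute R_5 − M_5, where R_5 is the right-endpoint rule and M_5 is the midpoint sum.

R_5 = -3.885.
M_5 = -2.61375.
R_5 − M_5 = -1.27125.

-1.27125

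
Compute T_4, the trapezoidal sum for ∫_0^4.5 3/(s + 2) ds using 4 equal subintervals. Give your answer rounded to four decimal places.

Δs = (4.5 − 0)/4 = 1.125.
f(0) = 1.5, f(1.125) = 0.96, f(2.25) = 12/17, f(3.375) = 24/43, f(4.5) = 6/13.
T_4 = (Δs/2)·[f(s_0) + 2f(s_1) + 2f(s_2) + 2f(s_3) + f(s_4)].
Sum ≈ 3.6054.

3.6054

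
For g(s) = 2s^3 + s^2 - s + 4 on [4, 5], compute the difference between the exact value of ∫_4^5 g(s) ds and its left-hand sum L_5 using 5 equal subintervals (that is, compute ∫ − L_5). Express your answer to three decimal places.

12.813

Exact integral: ∫_4^5 g(s) ds ≈ 204.33333.
L_5 = 191.52.
Error ≈ 204.33333 − 191.52 ≈ 12.813.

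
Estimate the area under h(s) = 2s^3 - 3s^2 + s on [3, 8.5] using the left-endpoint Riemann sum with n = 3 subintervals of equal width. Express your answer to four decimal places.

1203.5833

Δs = (8.5 − 3)/3 = 11/6.
Left endpoints: 3, 29/6, 20/3.
h(3) = 30, h(29/6) = 8671/54, h(20/3) = 12580/27.
Sum = Δs · [h(3) + h(29/6) + h(20/3)].
Sum ≈ 1203.5833.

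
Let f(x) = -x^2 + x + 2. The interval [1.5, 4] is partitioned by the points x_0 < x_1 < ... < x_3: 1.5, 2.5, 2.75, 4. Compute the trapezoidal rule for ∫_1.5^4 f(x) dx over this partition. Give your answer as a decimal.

Subinterval widths: 1, 0.25, 1.25.
f(1.5) = 1.25, f(2.5) = -1.75, f(2.75) = -2.8125, f(4) = -10.
On each subinterval the trapezoid contributes (Δx_i/2)·[f(x_{i-1}) + f(x_i)].
Sum = -8.828125.

-8.828125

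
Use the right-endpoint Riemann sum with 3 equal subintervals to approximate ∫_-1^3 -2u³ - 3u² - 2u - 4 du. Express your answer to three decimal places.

-161.333

Δu = (3 − (-1))/3 = 4/3.
Right endpoints: 1/3, 5/3, 3.
f(1/3) = -137/27, f(5/3) = -673/27, f(3) = -91.
Sum = Δu · [f(1/3) + f(5/3) + f(3)].
Sum ≈ -161.333.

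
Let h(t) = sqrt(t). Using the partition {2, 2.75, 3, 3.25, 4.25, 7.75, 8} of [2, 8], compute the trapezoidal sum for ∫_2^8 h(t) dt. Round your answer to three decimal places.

13.131

Subinterval widths: 0.75, 0.25, 0.25, 1, 3.5, 0.25.
h(2) ≈ 1.414, h(2.75) ≈ 1.658, h(3) ≈ 1.732, h(3.25) ≈ 1.803, h(4.25) ≈ 2.062, h(7.75) ≈ 2.784, h(8) ≈ 2.828.
On each subinterval the trapezoid contributes (Δt_i/2)·[h(t_{i-1}) + h(t_i)].
Sum ≈ 13.131.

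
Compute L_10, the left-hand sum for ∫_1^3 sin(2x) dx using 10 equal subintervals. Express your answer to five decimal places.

Δx = (3 − 1)/10 = 0.2.
Left endpoints: 1, 1.2, 1.4, 1.6, 1.8, 2, 2.2, 2.4, 2.6, 2.8.
f(1) ≈ 0.90930, f(1.2) ≈ 0.67546, f(1.4) ≈ 0.33499, f(1.6) ≈ -0.05837, f(1.8) ≈ -0.44252, f(2) ≈ -0.75680, f(2.2) ≈ -0.95160, f(2.4) ≈ -0.99616, f(2.6) ≈ -0.88345, f(2.8) ≈ -0.63127.
Sum = Δx · [f(1) + f(1.2) + f(1.4) + ...].
Sum ≈ -0.56009.

-0.56009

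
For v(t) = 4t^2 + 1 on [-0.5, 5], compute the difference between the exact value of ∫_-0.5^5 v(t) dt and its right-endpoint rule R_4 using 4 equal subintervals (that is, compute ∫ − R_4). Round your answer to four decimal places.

Exact integral: ∫_-0.5^5 v(t) dt ≈ 172.333333.
R_4 = 247.328125.
Error ≈ 172.333333 − 247.328125 ≈ -74.9948.

-74.9948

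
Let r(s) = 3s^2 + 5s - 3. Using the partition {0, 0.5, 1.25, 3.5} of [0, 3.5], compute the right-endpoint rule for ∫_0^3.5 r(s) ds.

121.390625

Subinterval widths: 0.5, 0.75, 2.25.
Right endpoints: 0.5, 1.25, 3.5.
r(0.5) = 0.25, r(1.25) = 7.9375, r(3.5) = 51.25.
Sum = Σ Δs_i · r(s_i).
Sum = 121.390625.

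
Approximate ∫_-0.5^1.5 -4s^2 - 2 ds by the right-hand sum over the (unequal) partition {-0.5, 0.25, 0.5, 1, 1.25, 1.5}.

-10.25

Subinterval widths: 0.75, 0.25, 0.5, 0.25, 0.25.
Right endpoints: 0.25, 0.5, 1, 1.25, 1.5.
f(0.25) = -2.25, f(0.5) = -3, f(1) = -6, f(1.25) = -8.25, f(1.5) = -11.
Sum = Σ Δs_i · f(s_i).
Sum = -10.25.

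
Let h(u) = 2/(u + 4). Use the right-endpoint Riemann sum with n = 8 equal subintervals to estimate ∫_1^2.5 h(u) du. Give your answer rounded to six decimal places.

Δu = (2.5 − 1)/8 = 0.1875.
Right endpoints: 1.1875, 1.375, 1.5625, 1.75, 1.9375, 2.125, 2.3125, 2.5.
h(1.1875) = 32/83, h(1.375) = 16/43, h(1.5625) = 32/89, h(1.75) = 8/23, h(1.9375) = 32/95, h(2.125) = 16/49, h(2.3125) = 32/101, h(2.5) = 4/13.
Sum = Δu · [h(1.1875) + h(1.375) + h(1.5625) + ...].
Sum ≈ 0.516170.

0.516170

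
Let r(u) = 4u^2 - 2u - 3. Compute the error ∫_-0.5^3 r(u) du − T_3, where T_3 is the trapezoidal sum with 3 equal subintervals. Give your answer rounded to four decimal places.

-3.1759

Exact integral: ∫_-0.5^3 r(u) du ≈ 16.916667.
T_3 ≈ 20.092593.
Error ≈ 16.916667 − 20.092593 ≈ -3.1759.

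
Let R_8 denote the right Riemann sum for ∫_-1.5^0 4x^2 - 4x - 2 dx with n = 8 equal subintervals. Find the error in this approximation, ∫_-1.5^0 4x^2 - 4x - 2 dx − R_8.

Exact integral: ∫_-1.5^0 f(x) dx = 6.
R_8 = 4.62890625.
Error = 6 − 4.62890625 = 1.37109375.

1.37109375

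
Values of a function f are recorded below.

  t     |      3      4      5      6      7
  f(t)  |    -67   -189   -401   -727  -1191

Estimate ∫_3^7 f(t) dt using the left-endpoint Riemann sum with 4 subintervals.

-1384

Δt = 1.
Sum = 1·[(-67) + (-189) + (-401) + (-727)] = -1384.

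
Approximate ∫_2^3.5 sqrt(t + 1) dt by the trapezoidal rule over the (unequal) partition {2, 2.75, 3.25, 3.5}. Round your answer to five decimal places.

Subinterval widths: 0.75, 0.5, 0.25.
f(2) ≈ 1.73205, f(2.75) ≈ 1.93649, f(3.25) ≈ 2.06155, f(3.5) ≈ 2.12132.
On each subinterval the trapezoid contributes (Δt_i/2)·[f(t_{i-1}) + f(t_i)].
Sum ≈ 2.89807.

2.89807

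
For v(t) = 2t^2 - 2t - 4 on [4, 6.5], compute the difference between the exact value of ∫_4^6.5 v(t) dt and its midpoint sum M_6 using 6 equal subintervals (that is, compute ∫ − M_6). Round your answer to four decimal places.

Exact integral: ∫_4^6.5 v(t) dt ≈ 104.166667.
M_6 ≈ 104.094329.
Error ≈ 104.166667 − 104.094329 ≈ 0.0723.

0.0723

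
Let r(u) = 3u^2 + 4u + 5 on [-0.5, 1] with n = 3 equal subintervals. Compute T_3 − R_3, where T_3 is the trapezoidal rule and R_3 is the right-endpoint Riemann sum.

T_3 = 10.3125.
R_3 = 12.375.
T_3 − R_3 = -2.0625.

-2.0625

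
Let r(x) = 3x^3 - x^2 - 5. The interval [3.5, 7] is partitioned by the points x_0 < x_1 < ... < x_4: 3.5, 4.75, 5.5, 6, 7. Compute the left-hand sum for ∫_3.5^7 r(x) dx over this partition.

Subinterval widths: 1.25, 0.75, 0.5, 1.
Left endpoints: 3.5, 4.75, 5.5, 6.
r(3.5) = 111.375, r(4.75) = 293.953125, r(5.5) = 463.875, r(6) = 607.
Sum = Σ Δx_i · r(x_i).
Sum = 1198.62109375.

1198.62109375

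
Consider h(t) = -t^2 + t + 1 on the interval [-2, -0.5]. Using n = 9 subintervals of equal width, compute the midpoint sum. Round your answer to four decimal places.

-2.9965

Δt = (-0.5 − (-2))/9 = 1/6.
Midpoints: -23/12, -1.75, -19/12, -17/12, -1.25, -13/12, -11/12, -0.75, -7/12.
h(-23/12) = -661/144, h(-1.75) = -3.8125, h(-19/12) = -445/144, h(-17/12) = -349/144, h(-1.25) = -1.8125, h(-13/12) = -181/144, h(-11/12) = -109/144, h(-0.75) = -0.3125, h(-7/12) = 11/144.
Sum = Δt · [h(-23/12) + h(-1.75) + h(-19/12) + ...].
Sum ≈ -2.9965.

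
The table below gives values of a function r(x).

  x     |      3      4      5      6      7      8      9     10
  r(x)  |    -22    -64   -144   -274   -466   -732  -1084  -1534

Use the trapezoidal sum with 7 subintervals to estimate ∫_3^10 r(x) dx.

-3542

Δx = 1.
T_7 = (1/2)·[(-22) + 2·(-64) + 2·(-144) + 2·(-274) + 2·(-466) + 2·(-732) + 2·(-1084) + (-1534)] = -3542.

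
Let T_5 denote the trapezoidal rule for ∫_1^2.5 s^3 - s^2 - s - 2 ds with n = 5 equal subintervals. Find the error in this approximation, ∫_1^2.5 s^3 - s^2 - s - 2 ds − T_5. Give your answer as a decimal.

Exact integral: ∫_1^2.5 f(s) ds = -0.984375.
T_5 = -0.88875.
Error = -0.984375 − (-0.88875) = -0.095625.

-0.095625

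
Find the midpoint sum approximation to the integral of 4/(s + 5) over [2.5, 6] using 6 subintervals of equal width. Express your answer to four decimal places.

Δs = (6 − 2.5)/6 = 7/12.
Midpoints: 67/24, 3.375, 95/24, 109/24, 5.125, 137/24.
f(67/24) = 96/187, f(3.375) = 32/67, f(95/24) = 96/215, f(109/24) = 96/229, f(5.125) = 32/81, f(137/24) = 96/257.
Sum = Δs · [f(67/24) + f(3.375) + f(95/24) + ...].
Sum ≈ 1.5314.

1.5314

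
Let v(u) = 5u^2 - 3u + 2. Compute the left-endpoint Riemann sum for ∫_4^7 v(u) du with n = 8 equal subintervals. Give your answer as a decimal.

392.6015625

Δu = (7 − 4)/8 = 0.375.
Left endpoints: 4, 4.375, 4.75, 5.125, 5.5, 5.875, 6.25, 6.625.
v(4) = 70, v(4.375) = 84.578125, v(4.75) = 100.5625, v(5.125) = 117.953125, v(5.5) = 136.75, v(5.875) = 156.953125, v(6.25) = 178.5625, v(6.625) = 201.578125.
Sum = Δu · [v(4) + v(4.375) + v(4.75) + ...].
Sum = 392.6015625.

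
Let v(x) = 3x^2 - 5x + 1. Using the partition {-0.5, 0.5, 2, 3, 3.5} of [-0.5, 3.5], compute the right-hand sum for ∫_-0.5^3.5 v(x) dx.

Subinterval widths: 1, 1.5, 1, 0.5.
Right endpoints: 0.5, 2, 3, 3.5.
v(0.5) = -0.75, v(2) = 3, v(3) = 13, v(3.5) = 20.25.
Sum = Σ Δx_i · v(x_i).
Sum = 26.875.

26.875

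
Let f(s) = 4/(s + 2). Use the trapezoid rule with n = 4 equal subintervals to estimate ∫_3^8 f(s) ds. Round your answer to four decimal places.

Δs = (8 − 3)/4 = 1.25.
f(3) = 0.8, f(4.25) = 0.64, f(5.5) = 8/15, f(6.75) = 16/35, f(8) = 0.4.
T_4 = (Δs/2)·[f(s_0) + 2f(s_1) + 2f(s_2) + 2f(s_3) + f(s_4)].
Sum ≈ 2.7881.

2.7881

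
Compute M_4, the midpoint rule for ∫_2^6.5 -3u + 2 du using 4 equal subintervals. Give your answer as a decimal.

-48.375

Δu = (6.5 − 2)/4 = 1.125.
Midpoints: 2.5625, 3.6875, 4.8125, 5.9375.
f(2.5625) = -5.6875, f(3.6875) = -9.0625, f(4.8125) = -12.4375, f(5.9375) = -15.8125.
Sum = Δu · [f(2.5625) + f(3.6875) + f(4.8125) + f(5.9375)].
Sum = -48.375.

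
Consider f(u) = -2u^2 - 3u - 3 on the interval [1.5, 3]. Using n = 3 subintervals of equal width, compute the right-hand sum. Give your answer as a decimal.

-35

Δu = (3 − 1.5)/3 = 0.5.
Right endpoints: 2, 2.5, 3.
f(2) = -17, f(2.5) = -23, f(3) = -30.
Sum = Δu · [f(2) + f(2.5) + f(3)].
Sum = -35.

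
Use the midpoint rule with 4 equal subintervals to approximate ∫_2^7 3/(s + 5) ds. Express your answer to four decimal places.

1.6144

Δs = (7 − 2)/4 = 1.25.
Midpoints: 2.625, 3.875, 5.125, 6.375.
f(2.625) = 24/61, f(3.875) = 24/71, f(5.125) = 8/27, f(6.375) = 24/91.
Sum = Δs · [f(2.625) + f(3.875) + f(5.125) + f(6.375)].
Sum ≈ 1.6144.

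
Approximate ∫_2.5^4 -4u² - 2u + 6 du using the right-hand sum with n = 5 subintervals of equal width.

-71.64

Δu = (4 − 2.5)/5 = 0.3.
Right endpoints: 2.8, 3.1, 3.4, 3.7, 4.
f(2.8) = -30.96, f(3.1) = -38.64, f(3.4) = -47.04, f(3.7) = -56.16, f(4) = -66.
Sum = Δu · [f(2.8) + f(3.1) + f(3.4) + f(3.7) + f(4)].
Sum = -71.64.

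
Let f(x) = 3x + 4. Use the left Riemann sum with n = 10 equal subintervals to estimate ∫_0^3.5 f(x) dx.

30.5375

Δx = (3.5 − 0)/10 = 0.35.
Left endpoints: 0, 0.35, 0.7, 1.05, 1.4, 1.75, 2.1, 2.45, 2.8, 3.15.
f(0) = 4, f(0.35) = 5.05, f(0.7) = 6.1, f(1.05) = 7.15, f(1.4) = 8.2, f(1.75) = 9.25, f(2.1) = 10.3, f(2.45) = 11.35, f(2.8) = 12.4, f(3.15) = 13.45.
Sum = Δx · [f(0) + f(0.35) + f(0.7) + ...].
Sum = 30.5375.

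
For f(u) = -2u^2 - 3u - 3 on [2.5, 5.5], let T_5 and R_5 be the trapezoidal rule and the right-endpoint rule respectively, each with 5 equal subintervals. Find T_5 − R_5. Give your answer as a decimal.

17.1

T_5 = -145.86.
R_5 = -162.96.
T_5 − R_5 = 17.1.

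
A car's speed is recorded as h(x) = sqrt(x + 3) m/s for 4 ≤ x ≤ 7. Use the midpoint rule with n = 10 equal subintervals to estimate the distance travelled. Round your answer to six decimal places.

8.735127

Δx = (7 − 4)/10 = 0.3.
Midpoints: 4.15, 4.45, 4.75, 5.05, 5.35, 5.65, 5.95, 6.25, 6.55, 6.85.
h(4.15) ≈ 2.673948, h(4.45) ≈ 2.729469, h(4.75) ≈ 2.783882, h(5.05) ≈ 2.837252, h(5.35) ≈ 2.889637, h(5.65) ≈ 2.941088, h(5.95) ≈ 2.991655, h(6.25) ≈ 3.041381, h(6.55) ≈ 3.090307, h(6.85) ≈ 3.138471.
Sum = Δx · [h(4.15) + h(4.45) + h(4.75) + ...].
Sum ≈ 8.735127.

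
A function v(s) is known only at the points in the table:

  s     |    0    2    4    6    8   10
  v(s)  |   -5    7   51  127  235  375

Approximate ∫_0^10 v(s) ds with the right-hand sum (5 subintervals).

Δs = 2.
Sum = 2·[7 + 51 + 127 + 235 + 375] = 1590.

1590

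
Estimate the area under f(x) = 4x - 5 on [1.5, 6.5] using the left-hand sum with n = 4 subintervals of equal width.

Δx = (6.5 − 1.5)/4 = 1.25.
Left endpoints: 1.5, 2.75, 4, 5.25.
f(1.5) = 1, f(2.75) = 6, f(4) = 11, f(5.25) = 16.
Sum = Δx · [f(1.5) + f(2.75) + f(4) + f(5.25)].
Sum = 42.5.

42.5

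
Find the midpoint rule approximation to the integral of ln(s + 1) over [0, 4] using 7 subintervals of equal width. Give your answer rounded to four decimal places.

Δs = (4 − 0)/7 = 4/7.
Midpoints: 2/7, 6/7, 10/7, 2, 18/7, 22/7, 26/7.
f(2/7) ≈ 0.2513, f(6/7) ≈ 0.6190, f(10/7) ≈ 0.8873, f(2) ≈ 1.0986, f(18/7) ≈ 1.2730, f(22/7) ≈ 1.4214, f(26/7) ≈ 1.5506.
Sum = Δs · [f(2/7) + f(6/7) + f(10/7) + ...].
Sum ≈ 4.0578.

4.0578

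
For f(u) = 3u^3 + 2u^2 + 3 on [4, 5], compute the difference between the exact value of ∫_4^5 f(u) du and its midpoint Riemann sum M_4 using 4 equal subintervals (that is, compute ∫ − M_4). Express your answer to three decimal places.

Exact integral: ∫_4^5 f(u) du ≈ 320.41667.
M_4 = 320.1953125.
Error ≈ 320.41667 − 320.1953125 ≈ 0.221.

0.221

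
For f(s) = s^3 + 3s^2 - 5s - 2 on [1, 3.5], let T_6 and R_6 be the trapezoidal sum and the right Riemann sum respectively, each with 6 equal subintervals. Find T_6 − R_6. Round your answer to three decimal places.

T_6 ≈ 46.72092.
R_6 ≈ 59.87196.
T_6 − R_6 ≈ -13.151.

-13.151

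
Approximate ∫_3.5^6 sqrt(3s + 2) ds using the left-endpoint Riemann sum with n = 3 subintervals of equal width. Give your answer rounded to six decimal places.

9.659848

Δs = (6 − 3.5)/3 = 5/6.
Left endpoints: 3.5, 13/3, 31/6.
f(3.5) ≈ 3.535534, f(13/3) ≈ 3.872983, f(31/6) ≈ 4.183300.
Sum = Δs · [f(3.5) + f(13/3) + f(31/6)].
Sum ≈ 9.659848.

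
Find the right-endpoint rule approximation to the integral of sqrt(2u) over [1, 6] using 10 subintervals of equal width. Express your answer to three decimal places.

Δu = (6 − 1)/10 = 0.5.
Right endpoints: 1.5, 2, 2.5, 3, 3.5, 4, 4.5, 5, 5.5, 6.
f(1.5) ≈ 1.732, f(2) ≈ 2.000, f(2.5) ≈ 2.236, f(3) ≈ 2.449, f(3.5) ≈ 2.646, f(4) ≈ 2.828, f(4.5) ≈ 3.000, f(5) ≈ 3.162, f(5.5) ≈ 3.317, f(6) ≈ 3.464.
Sum = Δu · [f(1.5) + f(2) + f(2.5) + ...].
Sum ≈ 13.417.

13.417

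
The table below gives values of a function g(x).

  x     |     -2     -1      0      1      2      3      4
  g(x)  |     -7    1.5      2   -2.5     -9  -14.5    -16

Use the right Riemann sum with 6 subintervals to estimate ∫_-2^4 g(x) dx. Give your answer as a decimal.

-38.5

Δx = 1.
Sum = 1·[1.5 + 2 + (-2.5) + (-9) + (-14.5) + (-16)] = -38.5.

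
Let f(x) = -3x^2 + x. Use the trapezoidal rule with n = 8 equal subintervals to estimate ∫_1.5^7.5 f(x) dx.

-393.1875

Δx = (7.5 − 1.5)/8 = 0.75.
f(1.5) = -5.25, f(2.25) = -12.9375, f(3) = -24, f(3.75) = -38.4375, f(4.5) = -56.25, f(5.25) = -77.4375, f(6) = -102, f(6.75) = -129.9375, f(7.5) = -161.25.
T_8 = (Δx/2)·[f(x_0) + 2f(x_1) + ... + 2f(x_{7}) + f(x_8)].
Sum = -393.1875.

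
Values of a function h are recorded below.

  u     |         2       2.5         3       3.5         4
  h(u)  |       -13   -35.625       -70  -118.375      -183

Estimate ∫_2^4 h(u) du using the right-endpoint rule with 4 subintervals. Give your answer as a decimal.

Δu = 0.5.
Sum = 0.5·[(-35.625) + (-70) + (-118.375) + (-183)] = -203.5.

-203.5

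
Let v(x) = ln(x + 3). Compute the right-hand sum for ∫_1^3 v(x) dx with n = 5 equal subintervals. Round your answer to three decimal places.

Δx = (3 − 1)/5 = 0.4.
Right endpoints: 1.4, 1.8, 2.2, 2.6, 3.
v(1.4) ≈ 1.482, v(1.8) ≈ 1.569, v(2.2) ≈ 1.649, v(2.6) ≈ 1.723, v(3) ≈ 1.792.
Sum = Δx · [v(1.4) + v(1.8) + v(2.2) + v(2.6) + v(3)].
Sum ≈ 3.285.

3.285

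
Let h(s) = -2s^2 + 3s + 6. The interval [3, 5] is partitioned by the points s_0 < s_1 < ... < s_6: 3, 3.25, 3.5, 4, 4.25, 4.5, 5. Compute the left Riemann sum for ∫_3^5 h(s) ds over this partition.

-24.4375

Subinterval widths: 0.25, 0.25, 0.5, 0.25, 0.25, 0.5.
Left endpoints: 3, 3.25, 3.5, 4, 4.25, 4.5.
h(3) = -3, h(3.25) = -5.375, h(3.5) = -8, h(4) = -14, h(4.25) = -17.375, h(4.5) = -21.
Sum = Σ Δs_i · h(s_i).
Sum = -24.4375.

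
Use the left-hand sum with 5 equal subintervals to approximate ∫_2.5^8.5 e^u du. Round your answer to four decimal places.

Δu = (8.5 − 2.5)/5 = 1.2.
Left endpoints: 2.5, 3.7, 4.9, 6.1, 7.3.
f(2.5) ≈ 12.1825, f(3.7) ≈ 40.4473, f(4.9) ≈ 134.2898, f(6.1) ≈ 445.8578, f(7.3) ≈ 1480.2999.
Sum = Δu · [f(2.5) + f(3.7) + f(4.9) + f(6.1) + f(7.3)].
Sum ≈ 2535.6927.

2535.6927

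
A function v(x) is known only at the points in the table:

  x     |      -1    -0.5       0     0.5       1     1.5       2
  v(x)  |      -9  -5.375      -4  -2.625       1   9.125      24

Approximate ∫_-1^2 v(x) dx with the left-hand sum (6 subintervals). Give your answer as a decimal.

-5.4375

Δx = 0.5.
Sum = 0.5·[(-9) + (-5.375) + (-4) + (-2.625) + 1 + 9.125] = -5.4375.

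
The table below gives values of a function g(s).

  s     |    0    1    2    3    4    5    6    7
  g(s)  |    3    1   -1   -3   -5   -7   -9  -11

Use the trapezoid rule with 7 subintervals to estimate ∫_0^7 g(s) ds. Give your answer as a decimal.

-28

Δs = 1.
T_7 = (1/2)·[3 + 2·1 + 2·(-1) + 2·(-3) + 2·(-5) + 2·(-7) + 2·(-9) + (-11)] = -28.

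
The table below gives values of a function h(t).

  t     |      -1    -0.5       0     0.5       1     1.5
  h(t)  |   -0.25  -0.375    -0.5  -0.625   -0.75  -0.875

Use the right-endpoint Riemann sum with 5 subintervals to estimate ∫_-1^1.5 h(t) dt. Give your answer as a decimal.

-1.5625

Δt = 0.5.
Sum = 0.5·[(-0.375) + (-0.5) + (-0.625) + (-0.75) + (-0.875)] = -1.5625.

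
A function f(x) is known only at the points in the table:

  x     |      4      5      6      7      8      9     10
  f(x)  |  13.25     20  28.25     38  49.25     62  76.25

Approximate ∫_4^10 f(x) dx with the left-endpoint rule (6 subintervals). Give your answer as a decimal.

Δx = 1.
Sum = 1·[13.25 + 20 + 28.25 + 38 + 49.25 + 62] = 210.75.

210.75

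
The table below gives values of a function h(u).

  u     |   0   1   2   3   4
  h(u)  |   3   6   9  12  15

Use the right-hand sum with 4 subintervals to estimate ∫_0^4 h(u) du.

42

Δu = 1.
Sum = 1·[6 + 9 + 12 + 15] = 42.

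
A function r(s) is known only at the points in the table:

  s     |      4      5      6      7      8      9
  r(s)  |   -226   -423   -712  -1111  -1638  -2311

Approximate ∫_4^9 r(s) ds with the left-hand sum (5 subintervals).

-4110

Δs = 1.
Sum = 1·[(-226) + (-423) + (-712) + (-1111) + (-1638)] = -4110.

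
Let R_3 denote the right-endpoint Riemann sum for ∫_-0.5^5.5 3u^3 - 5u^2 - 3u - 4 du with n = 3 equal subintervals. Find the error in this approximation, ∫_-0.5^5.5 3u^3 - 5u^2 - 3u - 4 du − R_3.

Exact integral: ∫_-0.5^5.5 f(u) du = 339.75.
R_3 = 741.25.
Error = 339.75 − 741.25 = -401.5.

-401.5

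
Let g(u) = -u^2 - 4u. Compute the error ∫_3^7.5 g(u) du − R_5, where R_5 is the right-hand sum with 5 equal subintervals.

29.97

Exact integral: ∫_3^7.5 g(u) du = -226.125.
R_5 = -256.095.
Error = -226.125 − (-256.095) = 29.97.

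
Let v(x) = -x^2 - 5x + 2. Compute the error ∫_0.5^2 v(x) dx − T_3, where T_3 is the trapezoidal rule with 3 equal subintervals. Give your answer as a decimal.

Exact integral: ∫_0.5^2 v(x) dx = -9.
T_3 = -9.0625.
Error = -9 − (-9.0625) = 0.0625.

0.0625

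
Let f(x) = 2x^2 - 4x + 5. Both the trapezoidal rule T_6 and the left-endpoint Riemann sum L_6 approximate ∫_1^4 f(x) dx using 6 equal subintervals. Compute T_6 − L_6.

4.5

T_6 = 27.25.
L_6 = 22.75.
T_6 − L_6 = 4.5.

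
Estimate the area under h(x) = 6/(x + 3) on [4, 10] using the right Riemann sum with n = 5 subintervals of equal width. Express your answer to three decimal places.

Δx = (10 − 4)/5 = 1.2.
Right endpoints: 5.2, 6.4, 7.6, 8.8, 10.
h(5.2) = 30/41, h(6.4) = 30/47, h(7.6) = 30/53, h(8.8) = 30/59, h(10) = 6/13.
Sum = Δx · [h(5.2) + h(6.4) + h(7.6) + h(8.8) + h(10)].
Sum ≈ 3.487.

3.487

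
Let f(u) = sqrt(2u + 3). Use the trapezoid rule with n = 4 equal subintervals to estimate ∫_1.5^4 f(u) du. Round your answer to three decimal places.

Δu = (4 − 1.5)/4 = 0.625.
f(1.5) ≈ 2.449, f(2.125) ≈ 2.693, f(2.75) ≈ 2.915, f(3.375) ≈ 3.122, f(4) ≈ 3.317.
T_4 = (Δu/2)·[f(u_0) + 2f(u_1) + 2f(u_2) + 2f(u_3) + f(u_4)].
Sum ≈ 7.259.

7.259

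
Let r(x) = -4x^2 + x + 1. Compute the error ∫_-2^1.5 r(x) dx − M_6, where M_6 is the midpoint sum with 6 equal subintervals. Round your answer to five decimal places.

-0.39699

Exact integral: ∫_-2^1.5 r(x) dx ≈ -12.5416667.
M_6 ≈ -12.1446759.
Error ≈ -12.5416667 − (-12.1446759) ≈ -0.39699.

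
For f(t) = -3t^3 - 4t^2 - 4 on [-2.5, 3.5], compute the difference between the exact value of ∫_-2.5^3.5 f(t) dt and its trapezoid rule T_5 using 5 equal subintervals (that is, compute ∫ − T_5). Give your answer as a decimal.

Exact integral: ∫_-2.5^3.5 f(t) dt = -185.25.
T_5 = -197.49.
Error = -185.25 − (-197.49) = 12.24.

12.24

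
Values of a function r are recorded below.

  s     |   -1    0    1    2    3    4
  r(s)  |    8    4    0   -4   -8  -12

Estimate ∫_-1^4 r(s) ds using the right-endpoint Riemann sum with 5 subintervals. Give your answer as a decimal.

-20

Δs = 1.
Sum = 1·[4 + 0 + (-4) + (-8) + (-12)] = -20.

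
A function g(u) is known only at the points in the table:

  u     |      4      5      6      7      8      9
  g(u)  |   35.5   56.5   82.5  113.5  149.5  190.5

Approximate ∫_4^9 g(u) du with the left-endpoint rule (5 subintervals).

Δu = 1.
Sum = 1·[35.5 + 56.5 + 82.5 + 113.5 + 149.5] = 437.5.

437.5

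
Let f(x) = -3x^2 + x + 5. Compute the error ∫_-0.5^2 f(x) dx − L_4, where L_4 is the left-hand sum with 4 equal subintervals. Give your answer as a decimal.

-2.24609375

Exact integral: ∫_-0.5^2 f(x) dx = 6.25.
L_4 = 8.49609375.
Error = 6.25 − 8.49609375 = -2.24609375.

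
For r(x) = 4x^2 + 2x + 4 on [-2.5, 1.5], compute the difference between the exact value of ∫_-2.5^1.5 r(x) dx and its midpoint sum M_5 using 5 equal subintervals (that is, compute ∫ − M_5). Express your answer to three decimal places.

0.853

Exact integral: ∫_-2.5^1.5 r(x) dx ≈ 37.33333.
M_5 = 36.48.
Error ≈ 37.33333 − 36.48 ≈ 0.853.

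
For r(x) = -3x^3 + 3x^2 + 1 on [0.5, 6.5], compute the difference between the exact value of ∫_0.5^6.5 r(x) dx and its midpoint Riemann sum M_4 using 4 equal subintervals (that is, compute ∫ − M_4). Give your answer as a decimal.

-32.0625

Exact integral: ∫_0.5^6.5 r(x) dx = -1058.25.
M_4 = -1026.1875.
Error = -1058.25 − (-1026.1875) = -32.0625.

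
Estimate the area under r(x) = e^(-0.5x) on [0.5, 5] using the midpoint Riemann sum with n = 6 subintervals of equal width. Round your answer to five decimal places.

1.38530

Δx = (5 − 0.5)/6 = 0.75.
Midpoints: 0.875, 1.625, 2.375, 3.125, 3.875, 4.625.
r(0.875) ≈ 0.64565, r(1.625) ≈ 0.44375, r(2.375) ≈ 0.30498, r(3.125) ≈ 0.20961, r(3.875) ≈ 0.14406, r(4.625) ≈ 0.09901.
Sum = Δx · [r(0.875) + r(1.625) + r(2.375) + ...].
Sum ≈ 1.38530.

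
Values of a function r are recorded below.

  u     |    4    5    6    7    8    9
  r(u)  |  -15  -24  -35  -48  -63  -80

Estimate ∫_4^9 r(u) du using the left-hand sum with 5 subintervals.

Δu = 1.
Sum = 1·[(-15) + (-24) + (-35) + (-48) + (-63)] = -185.

-185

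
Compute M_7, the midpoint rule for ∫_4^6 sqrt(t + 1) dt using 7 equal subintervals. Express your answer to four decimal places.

Δt = (6 − 4)/7 = 2/7.
Midpoints: 29/7, 31/7, 33/7, 5, 37/7, 39/7, 41/7.
f(29/7) ≈ 2.2678, f(31/7) ≈ 2.3299, f(33/7) ≈ 2.3905, f(5) ≈ 2.4495, f(37/7) ≈ 2.5071, f(39/7) ≈ 2.5635, f(41/7) ≈ 2.6186.
Sum = Δt · [f(29/7) + f(31/7) + f(33/7) + ...].
Sum ≈ 4.8934.

4.8934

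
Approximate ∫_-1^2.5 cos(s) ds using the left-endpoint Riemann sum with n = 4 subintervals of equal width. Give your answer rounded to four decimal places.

1.9338

Δs = (2.5 − (-1))/4 = 0.875.
Left endpoints: -1, -0.125, 0.75, 1.625.
f(-1) ≈ 0.5403, f(-0.125) ≈ 0.9922, f(0.75) ≈ 0.7317, f(1.625) ≈ -0.0542.
Sum = Δs · [f(-1) + f(-0.125) + f(0.75) + f(1.625)].
Sum ≈ 1.9338.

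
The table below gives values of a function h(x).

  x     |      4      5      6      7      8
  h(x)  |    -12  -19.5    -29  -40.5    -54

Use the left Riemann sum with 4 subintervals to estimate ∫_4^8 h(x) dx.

-101

Δx = 1.
Sum = 1·[(-12) + (-19.5) + (-29) + (-40.5)] = -101.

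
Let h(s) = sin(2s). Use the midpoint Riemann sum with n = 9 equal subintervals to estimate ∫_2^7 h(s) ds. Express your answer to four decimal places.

-0.4163

Δs = (7 − 2)/9 = 5/9.
Midpoints: 41/18, 17/6, 61/18, 71/18, 4.5, 91/18, 101/18, 37/6, 121/18.
h(41/18) ≈ -0.9877, h(17/6) ≈ -0.5782, h(61/18) ≈ 0.4747, h(71/18) ≈ 0.9994, h(4.5) ≈ 0.4121, h(91/18) ≈ -0.6337, h(101/18) ≈ -0.9744, h(37/6) ≈ -0.2309, h(121/18) ≈ 0.7695.
Sum = Δs · [h(41/18) + h(17/6) + h(61/18) + ...].
Sum ≈ -0.4163.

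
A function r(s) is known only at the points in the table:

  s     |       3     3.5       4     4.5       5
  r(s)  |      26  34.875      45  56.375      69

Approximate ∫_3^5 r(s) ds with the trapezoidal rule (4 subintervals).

91.875

Δs = 0.5.
T_4 = (0.5/2)·[26 + 2·34.875 + 2·45 + 2·56.375 + 69] = 91.875.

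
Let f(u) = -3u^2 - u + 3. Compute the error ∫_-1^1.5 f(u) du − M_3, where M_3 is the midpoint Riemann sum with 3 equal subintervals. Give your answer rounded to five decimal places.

Exact integral: ∫_-1^1.5 f(u) du = 2.5.
M_3 ≈ 2.9340278.
Error ≈ 2.5 − 2.9340278 ≈ -0.43403.

-0.43403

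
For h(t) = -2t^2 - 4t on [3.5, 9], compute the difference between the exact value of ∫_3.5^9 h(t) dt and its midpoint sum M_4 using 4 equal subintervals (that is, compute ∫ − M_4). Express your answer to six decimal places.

-1.733073

Exact integral: ∫_3.5^9 h(t) dt ≈ -594.91666667.
M_4 = -593.18359375.
Error ≈ -594.91666667 − (-593.18359375) ≈ -1.733073.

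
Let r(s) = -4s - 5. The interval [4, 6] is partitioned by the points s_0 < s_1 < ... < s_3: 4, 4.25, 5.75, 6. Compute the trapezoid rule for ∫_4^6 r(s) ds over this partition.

Subinterval widths: 0.25, 1.5, 0.25.
r(4) = -21, r(4.25) = -22, r(5.75) = -28, r(6) = -29.
On each subinterval the trapezoid contributes (Δs_i/2)·[r(s_{i-1}) + r(s_i)].
Sum = -50.

-50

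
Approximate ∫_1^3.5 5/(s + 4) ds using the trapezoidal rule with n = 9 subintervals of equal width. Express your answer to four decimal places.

2.0280

Δs = (3.5 − 1)/9 = 5/18.
f(1) = 1, f(23/18) = 18/19, f(14/9) = 0.9, f(11/6) = 6/7, f(19/9) = 9/11, f(43/18) = 18/23, f(8/3) = 0.75, f(53/18) = 0.72, f(29/9) = 9/13, f(3.5) = 2/3.
T_9 = (Δs/2)·[f(s_0) + 2f(s_1) + ... + 2f(s_{8}) + f(s_9)].
Sum ≈ 2.0280.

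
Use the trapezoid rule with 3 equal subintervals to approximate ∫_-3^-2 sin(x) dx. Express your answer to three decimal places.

Δx = (-2 − (-3))/3 = 1/3.
f(-3) ≈ -0.141, f(-8/3) ≈ -0.457, f(-7/3) ≈ -0.723, f(-2) ≈ -0.909.
T_3 = (Δx/2)·[f(x_0) + 2f(x_1) + 2f(x_2) + f(x_3)].
Sum ≈ -0.569.

-0.569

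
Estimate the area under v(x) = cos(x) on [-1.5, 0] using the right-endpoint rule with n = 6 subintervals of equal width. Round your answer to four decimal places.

1.1085

Δx = (0 − (-1.5))/6 = 0.25.
Right endpoints: -1.25, -1, -0.75, -0.5, -0.25, 0.
v(-1.25) ≈ 0.3153, v(-1) ≈ 0.5403, v(-0.75) ≈ 0.7317, v(-0.5) ≈ 0.8776, v(-0.25) ≈ 0.9689, v(0) ≈ 1.0000.
Sum = Δx · [v(-1.25) + v(-1) + v(-0.75) + ...].
Sum ≈ 1.1085.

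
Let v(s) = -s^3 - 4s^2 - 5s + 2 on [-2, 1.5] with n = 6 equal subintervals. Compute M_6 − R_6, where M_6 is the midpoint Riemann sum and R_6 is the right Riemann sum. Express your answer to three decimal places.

7.348

M_6 ≈ -0.73474.
R_6 ≈ -8.08261.
M_6 − R_6 ≈ 7.348.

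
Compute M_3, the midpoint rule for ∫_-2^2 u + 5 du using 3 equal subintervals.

20

Δu = (2 − (-2))/3 = 4/3.
Midpoints: -4/3, 0, 4/3.
f(-4/3) = 11/3, f(0) = 5, f(4/3) = 19/3.
Sum = Δu · [f(-4/3) + f(0) + f(4/3)].
Sum = 20.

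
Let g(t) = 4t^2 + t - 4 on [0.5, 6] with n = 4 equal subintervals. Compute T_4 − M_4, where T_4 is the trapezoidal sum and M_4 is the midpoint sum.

T_4 = 290.640625.
M_4 = 280.2421875.
T_4 − M_4 = 10.3984375.

10.3984375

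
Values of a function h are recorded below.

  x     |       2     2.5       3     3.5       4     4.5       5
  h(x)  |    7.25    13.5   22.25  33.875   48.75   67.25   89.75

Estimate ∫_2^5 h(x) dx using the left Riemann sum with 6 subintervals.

96.4375

Δx = 0.5.
Sum = 0.5·[7.25 + 13.5 + 22.25 + 33.875 + 48.75 + 67.25] = 96.4375.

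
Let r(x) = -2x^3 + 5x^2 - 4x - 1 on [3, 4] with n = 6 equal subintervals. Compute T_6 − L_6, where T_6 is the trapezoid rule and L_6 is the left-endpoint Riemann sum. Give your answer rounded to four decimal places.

-3.5833

T_6 ≈ -40.907407.
L_6 ≈ -37.324074.
T_6 − L_6 ≈ -3.5833.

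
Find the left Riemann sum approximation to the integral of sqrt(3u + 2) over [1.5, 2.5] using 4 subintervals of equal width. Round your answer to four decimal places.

2.7571

Δu = (2.5 − 1.5)/4 = 0.25.
Left endpoints: 1.5, 1.75, 2, 2.25.
f(1.5) ≈ 2.5495, f(1.75) ≈ 2.6926, f(2) ≈ 2.8284, f(2.25) ≈ 2.9580.
Sum = Δu · [f(1.5) + f(1.75) + f(2) + f(2.25)].
Sum ≈ 2.7571.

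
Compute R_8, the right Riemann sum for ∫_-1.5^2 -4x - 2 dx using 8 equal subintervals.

-13.5625

Δx = (2 − (-1.5))/8 = 0.4375.
Right endpoints: -1.0625, -0.625, -0.1875, 0.25, 0.6875, 1.125, 1.5625, 2.
f(-1.0625) = 2.25, f(-0.625) = 0.5, f(-0.1875) = -1.25, f(0.25) = -3, f(0.6875) = -4.75, f(1.125) = -6.5, f(1.5625) = -8.25, f(2) = -10.
Sum = Δx · [f(-1.0625) + f(-0.625) + f(-0.1875) + ...].
Sum = -13.5625.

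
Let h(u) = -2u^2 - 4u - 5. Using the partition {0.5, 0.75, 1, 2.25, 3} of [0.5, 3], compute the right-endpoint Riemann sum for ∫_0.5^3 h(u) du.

-61.4375

Subinterval widths: 0.25, 0.25, 1.25, 0.75.
Right endpoints: 0.75, 1, 2.25, 3.
h(0.75) = -9.125, h(1) = -11, h(2.25) = -24.125, h(3) = -35.
Sum = Σ Δu_i · h(u_i).
Sum = -61.4375.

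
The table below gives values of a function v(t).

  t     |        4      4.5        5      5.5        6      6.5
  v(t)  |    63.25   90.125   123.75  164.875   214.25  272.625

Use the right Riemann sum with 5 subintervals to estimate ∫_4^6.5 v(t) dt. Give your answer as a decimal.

432.8125

Δt = 0.5.
Sum = 0.5·[90.125 + 123.75 + 164.875 + 214.25 + 272.625] = 432.8125.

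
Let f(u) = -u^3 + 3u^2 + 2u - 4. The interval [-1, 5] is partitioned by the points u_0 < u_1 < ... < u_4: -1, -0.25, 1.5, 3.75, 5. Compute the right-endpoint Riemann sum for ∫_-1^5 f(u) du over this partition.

-69.921875

Subinterval widths: 0.75, 1.75, 2.25, 1.25.
Right endpoints: -0.25, 1.5, 3.75, 5.
f(-0.25) = -4.296875, f(1.5) = 2.375, f(3.75) = -7.046875, f(5) = -44.
Sum = Σ Δu_i · f(u_i).
Sum = -69.921875.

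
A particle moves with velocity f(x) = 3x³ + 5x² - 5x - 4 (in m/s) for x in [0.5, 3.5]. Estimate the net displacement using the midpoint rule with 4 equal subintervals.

138.515625

Δx = (3.5 − 0.5)/4 = 0.75.
Midpoints: 0.875, 1.625, 2.375, 3.125.
f(0.875) = -1299/512, f(1.625) = 7143/512, f(2.375) = 26889/512, f(3.125) = 61827/512.
Sum = Δx · [f(0.875) + f(1.625) + f(2.375) + f(3.125)].
Sum = 138.515625.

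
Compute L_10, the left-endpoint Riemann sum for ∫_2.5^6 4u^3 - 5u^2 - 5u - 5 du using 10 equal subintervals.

723.2225

Δu = (6 − 2.5)/10 = 0.35.
Left endpoints: 2.5, 2.85, 3.2, 3.55, 3.9, 4.25, 4.6, 4.95, 5.3, 5.65.
f(2.5) = 13.75, f(2.85) = 32.734, f(3.2) = 58.872, f(3.55) = 93.193, f(3.9) = 136.726, f(4.25) = 190.5, f(4.6) = 255.544, f(4.95) = 332.887, f(5.3) = 423.558, f(5.65) = 528.586.
Sum = Δu · [f(2.5) + f(2.85) + f(3.2) + ...].
Sum = 723.2225.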